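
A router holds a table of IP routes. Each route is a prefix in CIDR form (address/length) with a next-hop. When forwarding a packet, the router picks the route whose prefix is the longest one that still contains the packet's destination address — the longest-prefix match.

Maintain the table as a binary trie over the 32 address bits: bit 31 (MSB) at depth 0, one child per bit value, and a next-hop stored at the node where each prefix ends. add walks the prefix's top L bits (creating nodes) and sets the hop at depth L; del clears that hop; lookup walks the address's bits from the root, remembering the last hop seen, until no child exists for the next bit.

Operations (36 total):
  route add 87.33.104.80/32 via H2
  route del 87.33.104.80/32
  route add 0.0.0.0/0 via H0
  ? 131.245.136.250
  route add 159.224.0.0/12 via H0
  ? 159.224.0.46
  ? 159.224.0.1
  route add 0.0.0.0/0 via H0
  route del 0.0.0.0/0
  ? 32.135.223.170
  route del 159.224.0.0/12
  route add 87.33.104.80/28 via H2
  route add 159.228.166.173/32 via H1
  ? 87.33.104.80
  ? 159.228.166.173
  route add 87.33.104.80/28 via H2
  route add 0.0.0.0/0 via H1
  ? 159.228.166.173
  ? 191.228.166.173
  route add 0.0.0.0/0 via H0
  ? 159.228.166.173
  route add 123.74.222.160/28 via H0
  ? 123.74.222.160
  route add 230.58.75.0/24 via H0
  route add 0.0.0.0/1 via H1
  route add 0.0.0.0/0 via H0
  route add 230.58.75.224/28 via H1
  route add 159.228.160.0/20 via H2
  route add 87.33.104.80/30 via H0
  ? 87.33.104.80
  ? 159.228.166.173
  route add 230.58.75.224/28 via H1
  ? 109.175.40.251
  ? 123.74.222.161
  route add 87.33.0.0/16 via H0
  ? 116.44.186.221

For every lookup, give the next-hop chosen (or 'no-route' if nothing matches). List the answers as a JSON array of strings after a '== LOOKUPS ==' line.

Process each operation:
  add 87.33.104.80/32 -> H2 at depth 32
  - 87.33.104.80/32 clear@32
  add 0.0.0.0/0 -> H0 at depth 0
  Q 131.245.136.250: descend ε ; hops seen [H0] ; pick H0
  add 159.224.0.0/12 -> H0 at depth 12
  Q 159.224.0.46: descend 100111111110 ; hops seen [H0,H0] ; pick H0
  Q 159.224.0.1: descend 100111111110 ; hops seen [H0,H0] ; pick H0
  add 0.0.0.0/0 -> H0 at depth 0
  - 0.0.0.0/0 clear@0
  Q 32.135.223.170: descend 0 ; hops seen [∅] ; pick no-route
  - 159.224.0.0/12 clear@12
  add 87.33.104.80/28 -> H2 at depth 28
  add 159.228.166.173/32 -> H1 at depth 32
  Q 87.33.104.80: descend 01010111001000010110100001010000 ; hops seen [H2] ; pick H2
  Q 159.228.166.173: descend 10011111111001001010011010101101 ; hops seen [H1] ; pick H1
  add 87.33.104.80/28 -> H2 at depth 28
  add 0.0.0.0/0 -> H1 at depth 0
  Q 159.228.166.173: descend 10011111111001001010011010101101 ; hops seen [H1,H1] ; pick H1
  Q 191.228.166.173: descend 10 ; hops seen [H1] ; pick H1
  add 0.0.0.0/0 -> H0 at depth 0
  Q 159.228.166.173: descend 10011111111001001010011010101101 ; hops seen [H0,H1] ; pick H1
  add 123.74.222.160/28 -> H0 at depth 28
  Q 123.74.222.160: descend 0111101101001010110111101010 ; hops seen [H0,H0] ; pick H0
  add 230.58.75.0/24 -> H0 at depth 24
  add 0.0.0.0/1 -> H1 at depth 1
  add 0.0.0.0/0 -> H0 at depth 0
  add 230.58.75.224/28 -> H1 at depth 28
  add 159.228.160.0/20 -> H2 at depth 20
  add 87.33.104.80/30 -> H0 at depth 30
  Q 87.33.104.80: descend 01010111001000010110100001010000 ; hops seen [H0,H1,H2,H0] ; pick H0
  Q 159.228.166.173: descend 10011111111001001010011010101101 ; hops seen [H0,H2,H1] ; pick H1
  add 230.58.75.224/28 -> H1 at depth 28
  Q 109.175.40.251: descend 011 ; hops seen [H0,H1] ; pick H1
  Q 123.74.222.161: descend 0111101101001010110111101010 ; hops seen [H0,H1,H0] ; pick H0
  add 87.33.0.0/16 -> H0 at depth 16
  Q 116.44.186.221: descend 0111 ; hops seen [H0,H1] ; pick H1

== LOOKUPS ==
["H0","H0","H0","no-route","H2","H1","H1","H1","H1","H0","H0","H1","H1","H0","H1"]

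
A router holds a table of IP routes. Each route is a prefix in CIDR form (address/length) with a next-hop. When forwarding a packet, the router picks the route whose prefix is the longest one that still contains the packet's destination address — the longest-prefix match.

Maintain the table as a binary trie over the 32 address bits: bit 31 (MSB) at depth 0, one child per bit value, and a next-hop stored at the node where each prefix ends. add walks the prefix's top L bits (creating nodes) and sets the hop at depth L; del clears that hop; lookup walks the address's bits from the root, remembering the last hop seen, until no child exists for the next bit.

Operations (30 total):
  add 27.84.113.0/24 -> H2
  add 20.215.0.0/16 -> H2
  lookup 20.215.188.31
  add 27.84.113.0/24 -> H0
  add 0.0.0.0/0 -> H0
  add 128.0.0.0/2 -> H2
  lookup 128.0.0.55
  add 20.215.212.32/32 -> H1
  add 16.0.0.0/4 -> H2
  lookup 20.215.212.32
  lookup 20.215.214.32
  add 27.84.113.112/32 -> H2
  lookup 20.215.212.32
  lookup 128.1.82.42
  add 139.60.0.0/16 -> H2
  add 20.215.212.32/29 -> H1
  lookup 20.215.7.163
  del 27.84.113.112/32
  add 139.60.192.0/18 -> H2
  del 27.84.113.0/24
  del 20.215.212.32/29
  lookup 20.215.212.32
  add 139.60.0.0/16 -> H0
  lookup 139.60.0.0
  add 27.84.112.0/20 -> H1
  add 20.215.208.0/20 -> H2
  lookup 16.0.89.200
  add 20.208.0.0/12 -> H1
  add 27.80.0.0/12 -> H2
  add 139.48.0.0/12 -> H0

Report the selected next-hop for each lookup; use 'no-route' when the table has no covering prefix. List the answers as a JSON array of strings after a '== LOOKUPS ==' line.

Process each operation:
  add 27.84.113.0/24 -> H2 at depth 24
  add 20.215.0.0/16 -> H2 at depth 16
  Q 20.215.188.31: descend 0001010011010111 ; hops seen [H2] ; pick H2
  add 27.84.113.0/24 -> H0 at depth 24
  add 0.0.0.0/0 -> H0 at depth 0
  add 128.0.0.0/2 -> H2 at depth 2
  Q 128.0.0.55: descend 10 ; hops seen [H0,H2] ; pick H2
  add 20.215.212.32/32 -> H1 at depth 32
  add 16.0.0.0/4 -> H2 at depth 4
  Q 20.215.212.32: descend 00010100110101111101010000100000 ; hops seen [H0,H2,H2,H1] ; pick H1
  Q 20.215.214.32: descend 0001010011010111110101 ; hops seen [H0,H2,H2] ; pick H2
  add 27.84.113.112/32 -> H2 at depth 32
  Q 20.215.212.32: descend 00010100110101111101010000100000 ; hops seen [H0,H2,H2,H1] ; pick H1
  Q 128.1.82.42: descend 10 ; hops seen [H0,H2] ; pick H2
  add 139.60.0.0/16 -> H2 at depth 16
  add 20.215.212.32/29 -> H1 at depth 29
  Q 20.215.7.163: descend 0001010011010111 ; hops seen [H0,H2,H2] ; pick H2
  - 27.84.113.112/32 clear@32
  add 139.60.192.0/18 -> H2 at depth 18
  - 27.84.113.0/24 clear@24
  - 20.215.212.32/29 clear@29
  Q 20.215.212.32: descend 00010100110101111101010000100000 ; hops seen [H0,H2,H2,H1] ; pick H1
  add 139.60.0.0/16 -> H0 at depth 16
  Q 139.60.0.0: descend 1000101100111100 ; hops seen [H0,H2,H0] ; pick H0
  add 27.84.112.0/20 -> H1 at depth 20
  add 20.215.208.0/20 -> H2 at depth 20
  Q 16.0.89.200: descend 00010 ; hops seen [H0,H2] ; pick H2
  add 20.208.0.0/12 -> H1 at depth 12
  add 27.80.0.0/12 -> H2 at depth 12
  add 139.48.0.0/12 -> H0 at depth 12

== LOOKUPS ==
["H2","H2","H1","H2","H1","H2","H2","H1","H0","H2"]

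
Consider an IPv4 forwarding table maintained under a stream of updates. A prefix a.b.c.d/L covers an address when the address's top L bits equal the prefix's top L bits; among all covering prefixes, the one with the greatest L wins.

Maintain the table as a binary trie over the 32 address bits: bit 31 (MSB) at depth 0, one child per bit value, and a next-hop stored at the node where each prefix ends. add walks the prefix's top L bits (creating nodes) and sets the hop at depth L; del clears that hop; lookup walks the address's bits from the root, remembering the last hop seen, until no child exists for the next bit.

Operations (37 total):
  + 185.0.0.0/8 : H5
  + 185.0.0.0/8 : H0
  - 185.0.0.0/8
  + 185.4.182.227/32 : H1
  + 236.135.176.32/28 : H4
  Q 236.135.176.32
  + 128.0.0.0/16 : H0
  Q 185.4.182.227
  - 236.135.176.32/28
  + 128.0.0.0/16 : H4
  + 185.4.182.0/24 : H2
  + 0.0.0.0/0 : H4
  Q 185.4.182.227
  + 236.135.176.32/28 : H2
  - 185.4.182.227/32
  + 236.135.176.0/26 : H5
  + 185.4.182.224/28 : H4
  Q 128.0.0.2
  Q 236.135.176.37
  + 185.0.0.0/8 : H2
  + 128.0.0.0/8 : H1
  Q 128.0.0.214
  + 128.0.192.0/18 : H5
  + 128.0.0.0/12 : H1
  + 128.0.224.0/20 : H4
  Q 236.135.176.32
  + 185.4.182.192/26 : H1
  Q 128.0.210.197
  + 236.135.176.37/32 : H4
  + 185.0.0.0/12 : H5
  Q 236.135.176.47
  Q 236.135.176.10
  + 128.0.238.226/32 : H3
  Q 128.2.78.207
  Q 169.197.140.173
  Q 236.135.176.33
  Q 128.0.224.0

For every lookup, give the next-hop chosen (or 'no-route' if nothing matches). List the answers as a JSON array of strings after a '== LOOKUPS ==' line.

Trace:
  add 185.0.0.0/8 -> H5 at depth 8
  add 185.0.0.0/8 -> H0 at depth 8
  del 185.0.0.0/8 (clear depth 8)
  add 185.4.182.227/32 -> H1 at depth 32
  add 236.135.176.32/28 -> H4 at depth 28
  lookup 236.135.176.32: bits 1110110010000111101100000010 walk d0:-→d1:-→d2:-→d3:-→d4:-→d5:-→d6:-→d7:-→d8:-→d9:-→d10:-→d11:-→d12:-→d13:-→d14:-→d15:-→d16:-→d17:-→d18:-→d19:-→d20:-→d21:-→d22:-→d23:-→d24:-→d25:-→d26:-→d27:-→d28:H4 -> H4
  add 128.0.0.0/16 -> H0 at depth 16
  lookup 185.4.182.227: bits 10111001000001001011011011100011 walk d0:-→d1:-→d2:-→d3:-→d4:-→d5:-→d6:-→d7:-→d8:-→d9:-→d10:-→d11:-→d12:-→d13:-→d14:-→d15:-→d16:-→d17:-→d18:-→d19:-→d20:-→d21:-→d22:-→d23:-→d24:-→d25:-→d26:-→d27:-→d28:-→d29:-→d30:-→d31:-→d32:H1 -> H1
  del 236.135.176.32/28 (clear depth 28)
  add 128.0.0.0/16 -> H4 at depth 16
  add 185.4.182.0/24 -> H2 at depth 24
  add 0.0.0.0/0 -> H4 at depth 0
  lookup 185.4.182.227: bits 10111001000001001011011011100011 walk d0:H4→d1:-→d2:-→d3:-→d4:-→d5:-→d6:-→d7:-→d8:-→d9:-→d10:-→d11:-→d12:-→d13:-→d14:-→d15:-→d16:-→d17:-→d18:-→d19:-→d20:-→d21:-→d22:-→d23:-→d24:H2→d25:-→d26:-→d27:-→d28:-→d29:-→d30:-→d31:-→d32:H1 -> H1
  add 236.135.176.32/28 -> H2 at depth 28
  del 185.4.182.227/32 (clear depth 32)
  add 236.135.176.0/26 -> H5 at depth 26
  add 185.4.182.224/28 -> H4 at depth 28
  lookup 128.0.0.2: bits 1000000000000000 walk d0:H4→d1:-→d2:-→d3:-→d4:-→d5:-→d6:-→d7:-→d8:-→d9:-→d10:-→d11:-→d12:-→d13:-→d14:-→d15:-→d16:H4 -> H4
  lookup 236.135.176.37: bits 1110110010000111101100000010 walk d0:H4→d1:-→d2:-→d3:-→d4:-→d5:-→d6:-→d7:-→d8:-→d9:-→d10:-→d11:-→d12:-→d13:-→d14:-→d15:-→d16:-→d17:-→d18:-→d19:-→d20:-→d21:-→d22:-→d23:-→d24:-→d25:-→d26:H5→d27:-→d28:H2 -> H2
  add 185.0.0.0/8 -> H2 at depth 8
  add 128.0.0.0/8 -> H1 at depth 8
  lookup 128.0.0.214: bits 1000000000000000 walk d0:H4→d1:-→d2:-→d3:-→d4:-→d5:-→d6:-→d7:-→d8:H1→d9:-→d10:-→d11:-→d12:-→d13:-→d14:-→d15:-→d16:H4 -> H4
  add 128.0.192.0/18 -> H5 at depth 18
  add 128.0.0.0/12 -> H1 at depth 12
  add 128.0.224.0/20 -> H4 at depth 20
  lookup 236.135.176.32: bits 1110110010000111101100000010 walk d0:H4→d1:-→d2:-→d3:-→d4:-→d5:-→d6:-→d7:-→d8:-→d9:-→d10:-→d11:-→d12:-→d13:-→d14:-→d15:-→d16:-→d17:-→d18:-→d19:-→d20:-→d21:-→d22:-→d23:-→d24:-→d25:-→d26:H5→d27:-→d28:H2 -> H2
  add 185.4.182.192/26 -> H1 at depth 26
  lookup 128.0.210.197: bits 100000000000000011 walk d0:H4→d1:-→d2:-→d3:-→d4:-→d5:-→d6:-→d7:-→d8:H1→d9:-→d10:-→d11:-→d12:H1→d13:-→d14:-→d15:-→d16:H4→d17:-→d18:H5 -> H5
  add 236.135.176.37/32 -> H4 at depth 32
  add 185.0.0.0/12 -> H5 at depth 12
  lookup 236.135.176.47: bits 1110110010000111101100000010 walk d0:H4→d1:-→d2:-→d3:-→d4:-→d5:-→d6:-→d7:-→d8:-→d9:-→d10:-→d11:-→d12:-→d13:-→d14:-→d15:-→d16:-→d17:-→d18:-→d19:-→d20:-→d21:-→d22:-→d23:-→d24:-→d25:-→d26:H5→d27:-→d28:H2 -> H2
  lookup 236.135.176.10: bits 11101100100001111011000000 walk d0:H4→d1:-→d2:-→d3:-→d4:-→d5:-→d6:-→d7:-→d8:-→d9:-→d10:-→d11:-→d12:-→d13:-→d14:-→d15:-→d16:-→d17:-→d18:-→d19:-→d20:-→d21:-→d22:-→d23:-→d24:-→d25:-→d26:H5 -> H5
  add 128.0.238.226/32 -> H3 at depth 32
  lookup 128.2.78.207: bits 10000000000000 walk d0:H4→d1:-→d2:-→d3:-→d4:-→d5:-→d6:-→d7:-→d8:H1→d9:-→d10:-→d11:-→d12:H1→d13:-→d14:- -> H1
  lookup 169.197.140.173: bits 101 walk d0:H4→d1:-→d2:-→d3:- -> H4
  lookup 236.135.176.33: bits 11101100100001111011000000100 walk d0:H4→d1:-→d2:-→d3:-→d4:-→d5:-→d6:-→d7:-→d8:-→d9:-→d10:-→d11:-→d12:-→d13:-→d14:-→d15:-→d16:-→d17:-→d18:-→d19:-→d20:-→d21:-→d22:-→d23:-→d24:-→d25:-→d26:H5→d27:-→d28:H2→d29:- -> H2
  lookup 128.0.224.0: bits 10000000000000001110 walk d0:H4→d1:-→d2:-→d3:-→d4:-→d5:-→d6:-→d7:-→d8:H1→d9:-→d10:-→d11:-→d12:H1→d13:-→d14:-→d15:-→d16:H4→d17:-→d18:H5→d19:-→d20:H4 -> H4

== LOOKUPS ==
["H4","H1","H1","H4","H2","H4","H2","H5","H2","H5","H1","H4","H2","H4"]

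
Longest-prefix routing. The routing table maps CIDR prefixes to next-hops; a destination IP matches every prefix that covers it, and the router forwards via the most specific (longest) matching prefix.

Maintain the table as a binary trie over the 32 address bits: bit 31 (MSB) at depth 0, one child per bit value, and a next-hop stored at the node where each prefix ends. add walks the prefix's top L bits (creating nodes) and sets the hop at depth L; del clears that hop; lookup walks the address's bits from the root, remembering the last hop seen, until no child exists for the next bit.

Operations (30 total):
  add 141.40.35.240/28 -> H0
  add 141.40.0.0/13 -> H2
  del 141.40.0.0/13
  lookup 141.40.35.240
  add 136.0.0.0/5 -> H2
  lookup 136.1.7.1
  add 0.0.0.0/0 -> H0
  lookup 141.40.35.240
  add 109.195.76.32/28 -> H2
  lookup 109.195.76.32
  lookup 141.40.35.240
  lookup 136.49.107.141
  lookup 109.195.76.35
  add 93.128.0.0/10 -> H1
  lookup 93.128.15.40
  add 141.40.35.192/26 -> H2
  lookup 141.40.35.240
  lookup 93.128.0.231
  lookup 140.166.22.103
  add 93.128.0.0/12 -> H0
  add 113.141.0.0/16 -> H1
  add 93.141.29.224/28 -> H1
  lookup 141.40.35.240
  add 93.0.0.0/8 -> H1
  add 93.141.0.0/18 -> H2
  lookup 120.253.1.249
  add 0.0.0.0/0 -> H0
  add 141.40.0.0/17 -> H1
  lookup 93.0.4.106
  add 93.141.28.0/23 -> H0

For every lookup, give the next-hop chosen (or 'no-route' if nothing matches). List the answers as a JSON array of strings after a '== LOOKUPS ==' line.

Trace:
  + 141.40.35.240/28 (H0) depth=28
  + 141.40.0.0/13 (H2) depth=13
  - 141.40.0.0/13 clear@13
  Q 141.40.35.240: descend 1000110100101000001000111111 ; hops seen [H0] ; pick H0
  + 136.0.0.0/5 (H2) depth=5
  Q 136.1.7.1: descend 10001 ; hops seen [H2] ; pick H2
  + 0.0.0.0/0 (H0) depth=0
  Q 141.40.35.240: descend 1000110100101000001000111111 ; hops seen [H0,H2,H0] ; pick H0
  + 109.195.76.32/28 (H2) depth=28
  Q 109.195.76.32: descend 0110110111000011010011000010 ; hops seen [H0,H2] ; pick H2
  Q 141.40.35.240: descend 1000110100101000001000111111 ; hops seen [H0,H2,H0] ; pick H0
  Q 136.49.107.141: descend 10001 ; hops seen [H0,H2] ; pick H2
  Q 109.195.76.35: descend 0110110111000011010011000010 ; hops seen [H0,H2] ; pick H2
  + 93.128.0.0/10 (H1) depth=10
  Q 93.128.15.40: descend 0101110110 ; hops seen [H0,H1] ; pick H1
  + 141.40.35.192/26 (H2) depth=26
  Q 141.40.35.240: descend 1000110100101000001000111111 ; hops seen [H0,H2,H2,H0] ; pick H0
  Q 93.128.0.231: descend 0101110110 ; hops seen [H0,H1] ; pick H1
  Q 140.166.22.103: descend 1000110 ; hops seen [H0,H2] ; pick H2
  + 93.128.0.0/12 (H0) depth=12
  + 113.141.0.0/16 (H1) depth=16
  + 93.141.29.224/28 (H1) depth=28
  Q 141.40.35.240: descend 1000110100101000001000111111 ; hops seen [H0,H2,H2,H0] ; pick H0
  + 93.0.0.0/8 (H1) depth=8
  + 93.141.0.0/18 (H2) depth=18
  Q 120.253.1.249: descend 0111 ; hops seen [H0] ; pick H0
  + 0.0.0.0/0 (H0) depth=0
  + 141.40.0.0/17 (H1) depth=17
  Q 93.0.4.106: descend 01011101 ; hops seen [H0,H1] ; pick H1
  + 93.141.28.0/23 (H0) depth=23

== LOOKUPS ==
["H0","H2","H0","H2","H0","H2","H2","H1","H0","H1","H2","H0","H0","H1"]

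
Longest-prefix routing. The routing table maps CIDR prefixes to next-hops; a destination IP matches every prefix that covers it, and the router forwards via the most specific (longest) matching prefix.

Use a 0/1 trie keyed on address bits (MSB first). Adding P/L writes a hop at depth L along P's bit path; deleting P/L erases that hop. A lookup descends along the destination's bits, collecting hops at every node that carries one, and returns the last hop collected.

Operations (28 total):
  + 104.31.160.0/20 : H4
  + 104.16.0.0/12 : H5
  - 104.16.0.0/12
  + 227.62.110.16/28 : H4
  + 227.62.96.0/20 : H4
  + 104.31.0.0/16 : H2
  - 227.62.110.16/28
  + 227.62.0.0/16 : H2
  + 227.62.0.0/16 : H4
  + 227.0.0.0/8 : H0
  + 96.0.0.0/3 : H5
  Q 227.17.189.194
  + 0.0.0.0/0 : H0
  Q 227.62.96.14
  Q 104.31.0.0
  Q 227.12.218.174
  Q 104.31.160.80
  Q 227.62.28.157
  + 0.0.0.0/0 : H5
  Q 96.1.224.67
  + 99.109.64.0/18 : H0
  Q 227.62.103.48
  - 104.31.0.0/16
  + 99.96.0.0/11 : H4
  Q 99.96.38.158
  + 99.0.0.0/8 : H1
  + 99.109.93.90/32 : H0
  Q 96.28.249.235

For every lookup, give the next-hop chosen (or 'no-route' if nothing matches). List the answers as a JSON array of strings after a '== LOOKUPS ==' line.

Process each operation:
  + 104.31.160.0/20 (H4) depth=20
  + 104.16.0.0/12 (H5) depth=12
  del 104.16.0.0/12 (clear depth 12)
  + 227.62.110.16/28 (H4) depth=28
  + 227.62.96.0/20 (H4) depth=20
  + 104.31.0.0/16 (H2) depth=16
  del 227.62.110.16/28 (clear depth 28)
  + 227.62.0.0/16 (H2) depth=16
  + 227.62.0.0/16 (H4) depth=16
  + 227.0.0.0/8 (H0) depth=8
  + 96.0.0.0/3 (H5) depth=3
  ? 227.17.189.194  path d0:-→d1:-→d2:-→d3:-→d4:-→d5:-→d6:-→d7:-→d8:H0→d9:-→d10:-  best=H0
  + 0.0.0.0/0 (H0) depth=0
  ? 227.62.96.14  path d0:H0→d1:-→d2:-→d3:-→d4:-→d5:-→d6:-→d7:-→d8:H0→d9:-→d10:-→d11:-→d12:-→d13:-→d14:-→d15:-→d16:H4→d17:-→d18:-→d19:-→d20:H4  best=H4
  ? 104.31.0.0  path d0:H0→d1:-→d2:-→d3:H5→d4:-→d5:-→d6:-→d7:-→d8:-→d9:-→d10:-→d11:-→d12:-→d13:-→d14:-→d15:-→d16:H2  best=H2
  ? 227.12.218.174  path d0:H0→d1:-→d2:-→d3:-→d4:-→d5:-→d6:-→d7:-→d8:H0→d9:-→d10:-  best=H0
  ? 104.31.160.80  path d0:H0→d1:-→d2:-→d3:H5→d4:-→d5:-→d6:-→d7:-→d8:-→d9:-→d10:-→d11:-→d12:-→d13:-→d14:-→d15:-→d16:H2→d17:-→d18:-→d19:-→d20:H4  best=H4
  ? 227.62.28.157  path d0:H0→d1:-→d2:-→d3:-→d4:-→d5:-→d6:-→d7:-→d8:H0→d9:-→d10:-→d11:-→d12:-→d13:-→d14:-→d15:-→d16:H4→d17:-  best=H4
  + 0.0.0.0/0 (H5) depth=0
  ? 96.1.224.67  path d0:H5→d1:-→d2:-→d3:H5→d4:-  best=H5
  + 99.109.64.0/18 (H0) depth=18
  ? 227.62.103.48  path d0:H5→d1:-→d2:-→d3:-→d4:-→d5:-→d6:-→d7:-→d8:H0→d9:-→d10:-→d11:-→d12:-→d13:-→d14:-→d15:-→d16:H4→d17:-→d18:-→d19:-→d20:H4  best=H4
  del 104.31.0.0/16 (clear depth 16)
  + 99.96.0.0/11 (H4) depth=11
  ? 99.96.38.158  path d0:H5→d1:-→d2:-→d3:H5→d4:-→d5:-→d6:-→d7:-→d8:-→d9:-→d10:-→d11:H4→d12:-  best=H4
  + 99.0.0.0/8 (H1) depth=8
  + 99.109.93.90/32 (H0) depth=32
  ? 96.28.249.235  path d0:H5→d1:-→d2:-→d3:H5→d4:-→d5:-→d6:-  best=H5

== LOOKUPS ==
["H0","H4","H2","H0","H4","H4","H5","H4","H4","H5"]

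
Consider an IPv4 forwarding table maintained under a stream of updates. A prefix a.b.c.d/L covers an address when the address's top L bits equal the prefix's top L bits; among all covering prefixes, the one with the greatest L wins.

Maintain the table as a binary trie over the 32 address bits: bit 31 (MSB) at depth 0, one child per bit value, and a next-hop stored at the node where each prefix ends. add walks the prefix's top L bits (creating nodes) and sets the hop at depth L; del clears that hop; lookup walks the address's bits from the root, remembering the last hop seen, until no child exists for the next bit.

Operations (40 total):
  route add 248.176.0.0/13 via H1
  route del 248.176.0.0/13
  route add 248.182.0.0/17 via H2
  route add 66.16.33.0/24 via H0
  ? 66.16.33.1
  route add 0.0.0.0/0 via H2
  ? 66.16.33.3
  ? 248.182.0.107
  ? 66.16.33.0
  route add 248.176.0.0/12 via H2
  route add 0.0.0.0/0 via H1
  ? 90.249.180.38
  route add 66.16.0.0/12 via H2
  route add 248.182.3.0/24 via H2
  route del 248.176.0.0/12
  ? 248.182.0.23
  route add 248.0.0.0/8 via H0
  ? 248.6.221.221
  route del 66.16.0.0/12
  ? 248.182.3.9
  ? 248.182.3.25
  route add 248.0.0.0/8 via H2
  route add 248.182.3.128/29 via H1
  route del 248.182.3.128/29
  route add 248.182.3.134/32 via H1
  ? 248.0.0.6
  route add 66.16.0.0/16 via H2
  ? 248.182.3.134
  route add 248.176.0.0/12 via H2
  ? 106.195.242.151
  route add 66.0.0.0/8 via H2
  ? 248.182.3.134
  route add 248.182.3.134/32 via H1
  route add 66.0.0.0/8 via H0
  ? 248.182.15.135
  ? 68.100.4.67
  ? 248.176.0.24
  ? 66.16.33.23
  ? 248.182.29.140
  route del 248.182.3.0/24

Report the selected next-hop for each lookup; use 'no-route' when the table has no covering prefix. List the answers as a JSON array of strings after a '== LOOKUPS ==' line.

Apply in order:
  + 248.176.0.0/13 (H1) depth=13
  del 248.176.0.0/13 (clear depth 13)
  + 248.182.0.0/17 (H2) depth=17
  + 66.16.33.0/24 (H0) depth=24
  lookup 66.16.33.1: bits 010000100001000000100001 walk d0:-→d1:-→d2:-→d3:-→d4:-→d5:-→d6:-→d7:-→d8:-→d9:-→d10:-→d11:-→d12:-→d13:-→d14:-→d15:-→d16:-→d17:-→d18:-→d19:-→d20:-→d21:-→d22:-→d23:-→d24:H0 -> H0
  + 0.0.0.0/0 (H2) depth=0
  lookup 66.16.33.3: bits 010000100001000000100001 walk d0:H2→d1:-→d2:-→d3:-→d4:-→d5:-→d6:-→d7:-→d8:-→d9:-→d10:-→d11:-→d12:-→d13:-→d14:-→d15:-→d16:-→d17:-→d18:-→d19:-→d20:-→d21:-→d22:-→d23:-→d24:H0 -> H0
  lookup 248.182.0.107: bits 11111000101101100 walk d0:H2→d1:-→d2:-→d3:-→d4:-→d5:-→d6:-→d7:-→d8:-→d9:-→d10:-→d11:-→d12:-→d13:-→d14:-→d15:-→d16:-→d17:H2 -> H2
  lookup 66.16.33.0: bits 010000100001000000100001 walk d0:H2→d1:-→d2:-→d3:-→d4:-→d5:-→d6:-→d7:-→d8:-→d9:-→d10:-→d11:-→d12:-→d13:-→d14:-→d15:-→d16:-→d17:-→d18:-→d19:-→d20:-→d21:-→d22:-→d23:-→d24:H0 -> H0
  + 248.176.0.0/12 (H2) depth=12
  + 0.0.0.0/0 (H1) depth=0
  lookup 90.249.180.38: bits 010 walk d0:H1→d1:-→d2:-→d3:- -> H1
  + 66.16.0.0/12 (H2) depth=12
  + 248.182.3.0/24 (H2) depth=24
  del 248.176.0.0/12 (clear depth 12)
  lookup 248.182.0.23: bits 1111100010110110000000 walk d0:H1→d1:-→d2:-→d3:-→d4:-→d5:-→d6:-→d7:-→d8:-→d9:-→d10:-→d11:-→d12:-→d13:-→d14:-→d15:-→d16:-→d17:H2→d18:-→d19:-→d20:-→d21:-→d22:- -> H2
  + 248.0.0.0/8 (H0) depth=8
  lookup 248.6.221.221: bits 11111000 walk d0:H1→d1:-→d2:-→d3:-→d4:-→d5:-→d6:-→d7:-→d8:H0 -> H0
  del 66.16.0.0/12 (clear depth 12)
  lookup 248.182.3.9: bits 111110001011011000000011 walk d0:H1→d1:-→d2:-→d3:-→d4:-→d5:-→d6:-→d7:-→d8:H0→d9:-→d10:-→d11:-→d12:-→d13:-→d14:-→d15:-→d16:-→d17:H2→d18:-→d19:-→d20:-→d21:-→d22:-→d23:-→d24:H2 -> H2
  lookup 248.182.3.25: bits 111110001011011000000011 walk d0:H1→d1:-→d2:-→d3:-→d4:-→d5:-→d6:-→d7:-→d8:H0→d9:-→d10:-→d11:-→d12:-→d13:-→d14:-→d15:-→d16:-→d17:H2→d18:-→d19:-→d20:-→d21:-→d22:-→d23:-→d24:H2 -> H2
  + 248.0.0.0/8 (H2) depth=8
  + 248.182.3.128/29 (H1) depth=29
  del 248.182.3.128/29 (clear depth 29)
  + 248.182.3.134/32 (H1) depth=32
  lookup 248.0.0.6: bits 11111000 walk d0:H1→d1:-→d2:-→d3:-→d4:-→d5:-→d6:-→d7:-→d8:H2 -> H2
  + 66.16.0.0/16 (H2) depth=16
  lookup 248.182.3.134: bits 11111000101101100000001110000110 walk d0:H1→d1:-→d2:-→d3:-→d4:-→d5:-→d6:-→d7:-→d8:H2→d9:-→d10:-→d11:-→d12:-→d13:-→d14:-→d15:-→d16:-→d17:H2→d18:-→d19:-→d20:-→d21:-→d22:-→d23:-→d24:H2→d25:-→d26:-→d27:-→d28:-→d29:-→d30:-→d31:-→d32:H1 -> H1
  + 248.176.0.0/12 (H2) depth=12
  lookup 106.195.242.151: bits 01 walk d0:H1→d1:-→d2:- -> H1
  + 66.0.0.0/8 (H2) depth=8
  lookup 248.182.3.134: bits 11111000101101100000001110000110 walk d0:H1→d1:-→d2:-→d3:-→d4:-→d5:-→d6:-→d7:-→d8:H2→d9:-→d10:-→d11:-→d12:H2→d13:-→d14:-→d15:-→d16:-→d17:H2→d18:-→d19:-→d20:-→d21:-→d22:-→d23:-→d24:H2→d25:-→d26:-→d27:-→d28:-→d29:-→d30:-→d31:-→d32:H1 -> H1
  + 248.182.3.134/32 (H1) depth=32
  + 66.0.0.0/8 (H0) depth=8
  lookup 248.182.15.135: bits 11111000101101100000 walk d0:H1→d1:-→d2:-→d3:-→d4:-→d5:-→d6:-→d7:-→d8:H2→d9:-→d10:-→d11:-→d12:H2→d13:-→d14:-→d15:-→d16:-→d17:H2→d18:-→d19:-→d20:- -> H2
  lookup 68.100.4.67: bits 01000 walk d0:H1→d1:-→d2:-→d3:-→d4:-→d5:- -> H1
  lookup 248.176.0.24: bits 1111100010110 walk d0:H1→d1:-→d2:-→d3:-→d4:-→d5:-→d6:-→d7:-→d8:H2→d9:-→d10:-→d11:-→d12:H2→d13:- -> H2
  lookup 66.16.33.23: bits 010000100001000000100001 walk d0:H1→d1:-→d2:-→d3:-→d4:-→d5:-→d6:-→d7:-→d8:H0→d9:-→d10:-→d11:-→d12:-→d13:-→d14:-→d15:-→d16:H2→d17:-→d18:-→d19:-→d20:-→d21:-→d22:-→d23:-→d24:H0 -> H0
  lookup 248.182.29.140: bits 1111100010110110000 walk d0:H1→d1:-→d2:-→d3:-→d4:-→d5:-→d6:-→d7:-→d8:H2→d9:-→d10:-→d11:-→d12:H2→d13:-→d14:-→d15:-→d16:-→d17:H2→d18:-→d19:- -> H2
  del 248.182.3.0/24 (clear depth 24)

== LOOKUPS ==
["H0","H0","H2","H0","H1","H2","H0","H2","H2","H2","H1","H1","H1","H2","H1","H2","H0","H2"]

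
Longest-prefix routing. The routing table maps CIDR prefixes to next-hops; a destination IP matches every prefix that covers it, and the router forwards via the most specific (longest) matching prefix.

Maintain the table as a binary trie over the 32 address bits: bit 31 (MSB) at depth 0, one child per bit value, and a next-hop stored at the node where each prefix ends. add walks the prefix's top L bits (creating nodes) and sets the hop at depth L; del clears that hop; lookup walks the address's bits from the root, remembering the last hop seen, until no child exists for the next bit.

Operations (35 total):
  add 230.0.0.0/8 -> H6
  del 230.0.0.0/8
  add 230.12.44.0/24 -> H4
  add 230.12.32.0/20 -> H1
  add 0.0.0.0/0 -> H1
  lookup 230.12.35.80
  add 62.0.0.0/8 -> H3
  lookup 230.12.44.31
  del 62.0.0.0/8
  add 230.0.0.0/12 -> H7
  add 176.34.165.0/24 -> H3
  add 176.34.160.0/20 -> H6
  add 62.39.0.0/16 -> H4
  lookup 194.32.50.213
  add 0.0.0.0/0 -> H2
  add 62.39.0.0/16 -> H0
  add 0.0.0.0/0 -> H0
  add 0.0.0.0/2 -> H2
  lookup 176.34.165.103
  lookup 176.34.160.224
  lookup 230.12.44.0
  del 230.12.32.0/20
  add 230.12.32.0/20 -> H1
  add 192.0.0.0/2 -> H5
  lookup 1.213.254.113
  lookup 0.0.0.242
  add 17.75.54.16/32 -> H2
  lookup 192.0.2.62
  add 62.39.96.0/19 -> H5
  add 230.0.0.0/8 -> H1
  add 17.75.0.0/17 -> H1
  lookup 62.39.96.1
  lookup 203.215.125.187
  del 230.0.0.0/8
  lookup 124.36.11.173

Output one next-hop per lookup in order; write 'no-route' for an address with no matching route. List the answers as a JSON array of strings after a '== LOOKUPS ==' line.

Apply in order:
  + 230.0.0.0/8 (H6) depth=8
  - 230.0.0.0/8 clear@8
  + 230.12.44.0/24 (H4) depth=24
  + 230.12.32.0/20 (H1) depth=20
  + 0.0.0.0/0 (H1) depth=0
  Q 230.12.35.80: descend 11100110000011000010 ; hops seen [H1,H1] ; pick H1
  + 62.0.0.0/8 (H3) depth=8
  Q 230.12.44.31: descend 111001100000110000101100 ; hops seen [H1,H1,H4] ; pick H4
  - 62.0.0.0/8 clear@8
  + 230.0.0.0/12 (H7) depth=12
  + 176.34.165.0/24 (H3) depth=24
  + 176.34.160.0/20 (H6) depth=20
  + 62.39.0.0/16 (H4) depth=16
  Q 194.32.50.213: descend 11 ; hops seen [H1] ; pick H1
  + 0.0.0.0/0 (H2) depth=0
  + 62.39.0.0/16 (H0) depth=16
  + 0.0.0.0/0 (H0) depth=0
  + 0.0.0.0/2 (H2) depth=2
  Q 176.34.165.103: descend 101100000010001010100101 ; hops seen [H0,H6,H3] ; pick H3
  Q 176.34.160.224: descend 101100000010001010100 ; hops seen [H0,H6] ; pick H6
  Q 230.12.44.0: descend 111001100000110000101100 ; hops seen [H0,H7,H1,H4] ; pick H4
  - 230.12.32.0/20 clear@20
  + 230.12.32.0/20 (H1) depth=20
  + 192.0.0.0/2 (H5) depth=2
  Q 1.213.254.113: descend 00 ; hops seen [H0,H2] ; pick H2
  Q 0.0.0.242: descend 00 ; hops seen [H0,H2] ; pick H2
  + 17.75.54.16/32 (H2) depth=32
  Q 192.0.2.62: descend 11 ; hops seen [H0,H5] ; pick H5
  + 62.39.96.0/19 (H5) depth=19
  + 230.0.0.0/8 (H1) depth=8
  + 17.75.0.0/17 (H1) depth=17
  Q 62.39.96.1: descend 0011111000100111011 ; hops seen [H0,H2,H0,H5] ; pick H5
  Q 203.215.125.187: descend 11 ; hops seen [H0,H5] ; pick H5
  - 230.0.0.0/8 clear@8
  Q 124.36.11.173: descend 0 ; hops seen [H0] ; pick H0

== LOOKUPS ==
["H1","H4","H1","H3","H6","H4","H2","H2","H5","H5","H5","H0"]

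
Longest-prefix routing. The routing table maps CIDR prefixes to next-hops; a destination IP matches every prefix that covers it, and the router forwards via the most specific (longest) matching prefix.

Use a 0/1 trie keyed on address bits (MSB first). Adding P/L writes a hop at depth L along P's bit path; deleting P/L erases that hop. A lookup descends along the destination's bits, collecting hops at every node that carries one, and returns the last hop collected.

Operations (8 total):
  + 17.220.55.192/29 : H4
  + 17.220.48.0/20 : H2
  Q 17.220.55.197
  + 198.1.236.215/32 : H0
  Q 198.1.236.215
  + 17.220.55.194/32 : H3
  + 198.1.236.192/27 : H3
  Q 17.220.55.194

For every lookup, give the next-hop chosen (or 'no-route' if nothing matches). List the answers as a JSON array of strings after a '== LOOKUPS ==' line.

Apply in order:
  add 17.220.55.192/29 -> H4 at depth 29
  add 17.220.48.0/20 -> H2 at depth 20
  ? 17.220.55.197  path d0:-→d1:-→d2:-→d3:-→d4:-→d5:-→d6:-→d7:-→d8:-→d9:-→d10:-→d11:-→d12:-→d13:-→d14:-→d15:-→d16:-→d17:-→d18:-→d19:-→d20:H2→d21:-→d22:-→d23:-→d24:-→d25:-→d26:-→d27:-→d28:-→d29:H4  best=H4
  add 198.1.236.215/32 -> H0 at depth 32
  ? 198.1.236.215  path d0:-→d1:-→d2:-→d3:-→d4:-→d5:-→d6:-→d7:-→d8:-→d9:-→d10:-→d11:-→d12:-→d13:-→d14:-→d15:-→d16:-→d17:-→d18:-→d19:-→d20:-→d21:-→d22:-→d23:-→d24:-→d25:-→d26:-→d27:-→d28:-→d29:-→d30:-→d31:-→d32:H0  best=H0
  add 17.220.55.194/32 -> H3 at depth 32
  add 198.1.236.192/27 -> H3 at depth 27
  ? 17.220.55.194  path d0:-→d1:-→d2:-→d3:-→d4:-→d5:-→d6:-→d7:-→d8:-→d9:-→d10:-→d11:-→d12:-→d13:-→d14:-→d15:-→d16:-→d17:-→d18:-→d19:-→d20:H2→d21:-→d22:-→d23:-→d24:-→d25:-→d26:-→d27:-→d28:-→d29:H4→d30:-→d31:-→d32:H3  best=H3

== LOOKUPS ==
["H4","H0","H3"]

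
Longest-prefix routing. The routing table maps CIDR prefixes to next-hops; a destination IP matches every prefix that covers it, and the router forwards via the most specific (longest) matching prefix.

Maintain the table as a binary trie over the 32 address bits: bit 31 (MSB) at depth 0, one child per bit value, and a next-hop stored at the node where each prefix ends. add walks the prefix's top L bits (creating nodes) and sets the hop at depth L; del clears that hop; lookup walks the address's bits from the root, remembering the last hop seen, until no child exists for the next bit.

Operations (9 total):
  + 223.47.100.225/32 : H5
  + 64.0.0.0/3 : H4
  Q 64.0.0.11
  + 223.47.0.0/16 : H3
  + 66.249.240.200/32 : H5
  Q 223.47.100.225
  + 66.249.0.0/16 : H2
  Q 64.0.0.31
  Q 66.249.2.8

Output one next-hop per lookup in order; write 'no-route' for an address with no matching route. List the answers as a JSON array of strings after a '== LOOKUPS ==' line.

Process each operation:
  add 223.47.100.225/32 -> H5 at depth 32
  add 64.0.0.0/3 -> H4 at depth 3
  lookup 64.0.0.11: bits 010 walk d0:-→d1:-→d2:-→d3:H4 -> H4
  add 223.47.0.0/16 -> H3 at depth 16
  add 66.249.240.200/32 -> H5 at depth 32
  lookup 223.47.100.225: bits 11011111001011110110010011100001 walk d0:-→d1:-→d2:-→d3:-→d4:-→d5:-→d6:-→d7:-→d8:-→d9:-→d10:-→d11:-→d12:-→d13:-→d14:-→d15:-→d16:H3→d17:-→d18:-→d19:-→d20:-→d21:-→d22:-→d23:-→d24:-→d25:-→d26:-→d27:-→d28:-→d29:-→d30:-→d31:-→d32:H5 -> H5
  add 66.249.0.0/16 -> H2 at depth 16
  lookup 64.0.0.31: bits 010000 walk d0:-→d1:-→d2:-→d3:H4→d4:-→d5:-→d6:- -> H4
  lookup 66.249.2.8: bits 0100001011111001 walk d0:-→d1:-→d2:-→d3:H4→d4:-→d5:-→d6:-→d7:-→d8:-→d9:-→d10:-→d11:-→d12:-→d13:-→d14:-→d15:-→d16:H2 -> H2

== LOOKUPS ==
["H4","H5","H4","H2"]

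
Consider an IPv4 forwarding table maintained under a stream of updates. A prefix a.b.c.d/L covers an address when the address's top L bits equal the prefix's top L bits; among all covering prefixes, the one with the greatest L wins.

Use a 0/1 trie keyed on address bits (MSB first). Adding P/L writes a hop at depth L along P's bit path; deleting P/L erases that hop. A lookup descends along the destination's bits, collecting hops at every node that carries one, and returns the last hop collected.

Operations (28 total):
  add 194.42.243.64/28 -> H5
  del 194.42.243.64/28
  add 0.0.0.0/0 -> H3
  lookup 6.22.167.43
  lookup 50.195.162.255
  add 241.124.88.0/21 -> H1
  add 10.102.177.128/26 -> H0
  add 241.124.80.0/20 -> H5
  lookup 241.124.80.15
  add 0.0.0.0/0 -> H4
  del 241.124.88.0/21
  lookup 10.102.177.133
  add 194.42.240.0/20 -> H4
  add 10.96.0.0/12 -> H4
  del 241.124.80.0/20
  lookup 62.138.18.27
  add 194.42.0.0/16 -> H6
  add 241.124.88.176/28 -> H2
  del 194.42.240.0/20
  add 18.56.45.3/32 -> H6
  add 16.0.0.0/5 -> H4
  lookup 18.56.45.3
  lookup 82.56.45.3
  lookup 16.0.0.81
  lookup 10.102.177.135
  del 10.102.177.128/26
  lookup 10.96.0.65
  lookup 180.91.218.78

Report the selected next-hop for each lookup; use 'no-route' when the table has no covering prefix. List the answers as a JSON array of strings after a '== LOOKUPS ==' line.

Trace:
  + 194.42.243.64/28 (H5) depth=28
  - 194.42.243.64/28 clear@28
  + 0.0.0.0/0 (H3) depth=0
  lookup 6.22.167.43: bits ε walk d0:H3 -> H3
  lookup 50.195.162.255: bits ε walk d0:H3 -> H3
  + 241.124.88.0/21 (H1) depth=21
  + 10.102.177.128/26 (H0) depth=26
  + 241.124.80.0/20 (H5) depth=20
  lookup 241.124.80.15: bits 11110001011111000101 walk d0:H3→d1:-→d2:-→d3:-→d4:-→d5:-→d6:-→d7:-→d8:-→d9:-→d10:-→d11:-→d12:-→d13:-→d14:-→d15:-→d16:-→d17:-→d18:-→d19:-→d20:H5 -> H5
  + 0.0.0.0/0 (H4) depth=0
  - 241.124.88.0/21 clear@21
  lookup 10.102.177.133: bits 00001010011001101011000110 walk d0:H4→d1:-→d2:-→d3:-→d4:-→d5:-→d6:-→d7:-→d8:-→d9:-→d10:-→d11:-→d12:-→d13:-→d14:-→d15:-→d16:-→d17:-→d18:-→d19:-→d20:-→d21:-→d22:-→d23:-→d24:-→d25:-→d26:H0 -> H0
  + 194.42.240.0/20 (H4) depth=20
  + 10.96.0.0/12 (H4) depth=12
  - 241.124.80.0/20 clear@20
  lookup 62.138.18.27: bits 00 walk d0:H4→d1:-→d2:- -> H4
  + 194.42.0.0/16 (H6) depth=16
  + 241.124.88.176/28 (H2) depth=28
  - 194.42.240.0/20 clear@20
  + 18.56.45.3/32 (H6) depth=32
  + 16.0.0.0/5 (H4) depth=5
  lookup 18.56.45.3: bits 00010010001110000010110100000011 walk d0:H4→d1:-→d2:-→d3:-→d4:-→d5:H4→d6:-→d7:-→d8:-→d9:-→d10:-→d11:-→d12:-→d13:-→d14:-→d15:-→d16:-→d17:-→d18:-→d19:-→d20:-→d21:-→d22:-→d23:-→d24:-→d25:-→d26:-→d27:-→d28:-→d29:-→d30:-→d31:-→d32:H6 -> H6
  lookup 82.56.45.3: bits 0 walk d0:H4→d1:- -> H4
  lookup 16.0.0.81: bits 000100 walk d0:H4→d1:-→d2:-→d3:-→d4:-→d5:H4→d6:- -> H4
  lookup 10.102.177.135: bits 00001010011001101011000110 walk d0:H4→d1:-→d2:-→d3:-→d4:-→d5:-→d6:-→d7:-→d8:-→d9:-→d10:-→d11:-→d12:H4→d13:-→d14:-→d15:-→d16:-→d17:-→d18:-→d19:-→d20:-→d21:-→d22:-→d23:-→d24:-→d25:-→d26:H0 -> H0
  - 10.102.177.128/26 clear@26
  lookup 10.96.0.65: bits 0000101001100 walk d0:H4→d1:-→d2:-→d3:-→d4:-→d5:-→d6:-→d7:-→d8:-→d9:-→d10:-→d11:-→d12:H4→d13:- -> H4
  lookup 180.91.218.78: bits 1 walk d0:H4→d1:- -> H4

== LOOKUPS ==
["H3","H3","H5","H0","H4","H6","H4","H4","H0","H4","H4"]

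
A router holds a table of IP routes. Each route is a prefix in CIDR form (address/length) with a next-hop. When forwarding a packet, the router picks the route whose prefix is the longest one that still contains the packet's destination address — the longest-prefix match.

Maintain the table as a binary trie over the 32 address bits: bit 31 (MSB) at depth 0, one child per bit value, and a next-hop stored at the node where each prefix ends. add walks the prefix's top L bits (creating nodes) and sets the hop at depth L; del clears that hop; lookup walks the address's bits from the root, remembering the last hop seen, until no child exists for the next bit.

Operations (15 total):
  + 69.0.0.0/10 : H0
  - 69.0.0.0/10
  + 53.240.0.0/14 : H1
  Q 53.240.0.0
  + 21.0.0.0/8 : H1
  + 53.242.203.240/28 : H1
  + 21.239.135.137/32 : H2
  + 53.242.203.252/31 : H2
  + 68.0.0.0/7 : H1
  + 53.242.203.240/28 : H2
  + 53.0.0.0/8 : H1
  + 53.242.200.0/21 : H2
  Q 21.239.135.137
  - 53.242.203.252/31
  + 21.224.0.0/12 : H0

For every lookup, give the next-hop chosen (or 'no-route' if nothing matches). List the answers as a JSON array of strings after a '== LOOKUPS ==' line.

Process each operation:
  + 69.0.0.0/10 (H0) depth=10
  - 69.0.0.0/10 clear@10
  + 53.240.0.0/14 (H1) depth=14
  lookup 53.240.0.0: bits 00110101111100 walk d0:-→d1:-→d2:-→d3:-→d4:-→d5:-→d6:-→d7:-→d8:-→d9:-→d10:-→d11:-→d12:-→d13:-→d14:H1 -> H1
  + 21.0.0.0/8 (H1) depth=8
  + 53.242.203.240/28 (H1) depth=28
  + 21.239.135.137/32 (H2) depth=32
  + 53.242.203.252/31 (H2) depth=31
  + 68.0.0.0/7 (H1) depth=7
  + 53.242.203.240/28 (H2) depth=28
  + 53.0.0.0/8 (H1) depth=8
  + 53.242.200.0/21 (H2) depth=21
  lookup 21.239.135.137: bits 00010101111011111000011110001001 walk d0:-→d1:-→d2:-→d3:-→d4:-→d5:-→d6:-→d7:-→d8:H1→d9:-→d10:-→d11:-→d12:-→d13:-→d14:-→d15:-→d16:-→d17:-→d18:-→d19:-→d20:-→d21:-→d22:-→d23:-→d24:-→d25:-→d26:-→d27:-→d28:-→d29:-→d30:-→d31:-→d32:H2 -> H2
  - 53.242.203.252/31 clear@31
  + 21.224.0.0/12 (H0) depth=12

== LOOKUPS ==
["H1","H2"]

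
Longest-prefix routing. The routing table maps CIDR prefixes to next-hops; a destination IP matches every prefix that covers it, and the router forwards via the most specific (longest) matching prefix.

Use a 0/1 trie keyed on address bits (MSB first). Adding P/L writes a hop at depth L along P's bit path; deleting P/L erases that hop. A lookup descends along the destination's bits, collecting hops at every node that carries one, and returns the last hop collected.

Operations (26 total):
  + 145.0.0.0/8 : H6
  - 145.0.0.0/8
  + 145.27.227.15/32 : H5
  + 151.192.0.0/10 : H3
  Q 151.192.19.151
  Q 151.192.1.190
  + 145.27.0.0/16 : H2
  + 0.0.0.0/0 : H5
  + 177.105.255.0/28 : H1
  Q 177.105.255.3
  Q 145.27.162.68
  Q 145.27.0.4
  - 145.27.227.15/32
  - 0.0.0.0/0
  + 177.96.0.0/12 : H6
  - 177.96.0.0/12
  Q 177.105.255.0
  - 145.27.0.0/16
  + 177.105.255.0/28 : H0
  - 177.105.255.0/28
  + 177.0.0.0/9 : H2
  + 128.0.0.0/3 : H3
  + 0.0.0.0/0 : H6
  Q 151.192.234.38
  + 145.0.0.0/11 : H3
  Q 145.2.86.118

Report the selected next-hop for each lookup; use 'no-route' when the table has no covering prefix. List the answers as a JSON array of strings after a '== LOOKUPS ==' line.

Trace:
  add 145.0.0.0/8 -> H6 at depth 8
  - 145.0.0.0/8 clear@8
  add 145.27.227.15/32 -> H5 at depth 32
  add 151.192.0.0/10 -> H3 at depth 10
  ? 151.192.19.151  path d0:-→d1:-→d2:-→d3:-→d4:-→d5:-→d6:-→d7:-→d8:-→d9:-→d10:H3  best=H3
  ? 151.192.1.190  path d0:-→d1:-→d2:-→d3:-→d4:-→d5:-→d6:-→d7:-→d8:-→d9:-→d10:H3  best=H3
  add 145.27.0.0/16 -> H2 at depth 16
  add 0.0.0.0/0 -> H5 at depth 0
  add 177.105.255.0/28 -> H1 at depth 28
  ? 177.105.255.3  path d0:H5→d1:-→d2:-→d3:-→d4:-→d5:-→d6:-→d7:-→d8:-→d9:-→d10:-→d11:-→d12:-→d13:-→d14:-→d15:-→d16:-→d17:-→d18:-→d19:-→d20:-→d21:-→d22:-→d23:-→d24:-→d25:-→d26:-→d27:-→d28:H1  best=H1
  ? 145.27.162.68  path d0:H5→d1:-→d2:-→d3:-→d4:-→d5:-→d6:-→d7:-→d8:-→d9:-→d10:-→d11:-→d12:-→d13:-→d14:-→d15:-→d16:H2→d17:-  best=H2
  ? 145.27.0.4  path d0:H5→d1:-→d2:-→d3:-→d4:-→d5:-→d6:-→d7:-→d8:-→d9:-→d10:-→d11:-→d12:-→d13:-→d14:-→d15:-→d16:H2  best=H2
  - 145.27.227.15/32 clear@32
  - 0.0.0.0/0 clear@0
  add 177.96.0.0/12 -> H6 at depth 12
  - 177.96.0.0/12 clear@12
  ? 177.105.255.0  path d0:-→d1:-→d2:-→d3:-→d4:-→d5:-→d6:-→d7:-→d8:-→d9:-→d10:-→d11:-→d12:-→d13:-→d14:-→d15:-→d16:-→d17:-→d18:-→d19:-→d20:-→d21:-→d22:-→d23:-→d24:-→d25:-→d26:-→d27:-→d28:H1  best=H1
  - 145.27.0.0/16 clear@16
  add 177.105.255.0/28 -> H0 at depth 28
  - 177.105.255.0/28 clear@28
  add 177.0.0.0/9 -> H2 at depth 9
  add 128.0.0.0/3 -> H3 at depth 3
  add 0.0.0.0/0 -> H6 at depth 0
  ? 151.192.234.38  path d0:H6→d1:-→d2:-→d3:H3→d4:-→d5:-→d6:-→d7:-→d8:-→d9:-→d10:H3  best=H3
  add 145.0.0.0/11 -> H3 at depth 11
  ? 145.2.86.118  path d0:H6→d1:-→d2:-→d3:H3→d4:-→d5:-→d6:-→d7:-→d8:-→d9:-→d10:-→d11:H3  best=H3

== LOOKUPS ==
["H3","H3","H1","H2","H2","H1","H3","H3"]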